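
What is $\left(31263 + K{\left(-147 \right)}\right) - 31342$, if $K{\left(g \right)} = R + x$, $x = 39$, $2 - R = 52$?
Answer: $-90$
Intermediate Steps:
$R = -50$ ($R = 2 - 52 = -50$)
$K{\left(g \right)} = -11$ ($K{\left(g \right)} = -50 + 39 = -11$)
$\left(31263 + K{\left(-147 \right)}\right) - 31342 = \left(31263 - 11\right) - 31342 = 31252 - 31342 = -90$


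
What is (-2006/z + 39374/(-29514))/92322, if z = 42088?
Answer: -429094499/28670256247176 ≈ -1.4967e-5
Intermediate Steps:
(-2006/z + 39374/(-29514))/92322 = (-2006/42088 + 39374/(-29514))/92322 = (-2006*1/42088 + 39374*(-1/29514))*(1/92322) = (-1003/21044 - 19687/14757)*(1/92322) = -429094499/310546308*1/92322 = -429094499/28670256247176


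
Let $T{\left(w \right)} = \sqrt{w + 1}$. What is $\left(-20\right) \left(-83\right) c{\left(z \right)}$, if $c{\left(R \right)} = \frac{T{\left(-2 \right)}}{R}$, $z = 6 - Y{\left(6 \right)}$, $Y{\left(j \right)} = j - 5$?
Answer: $332 i \approx 332.0 i$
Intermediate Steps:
$T{\left(w \right)} = \sqrt{1 + w}$
$Y{\left(j \right)} = -5 + j$ ($Y{\left(j \right)} = j - 5 = -5 + j$)
$z = 5$ ($z = 6 - \left(-5 + 6\right) = 6 - 1 = 5$)
$c{\left(R \right)} = \frac{i}{R}$ ($c{\left(R \right)} = \frac{\sqrt{1 - 2}}{R} = \frac{\sqrt{-1}}{R} = \frac{i}{R}$)
$\left(-20\right) \left(-83\right) c{\left(z \right)} = \left(-20\right) \left(-83\right) \frac{i}{5} = 1660 i \frac{1}{5} = 1660 \frac{i}{5} = 332 i$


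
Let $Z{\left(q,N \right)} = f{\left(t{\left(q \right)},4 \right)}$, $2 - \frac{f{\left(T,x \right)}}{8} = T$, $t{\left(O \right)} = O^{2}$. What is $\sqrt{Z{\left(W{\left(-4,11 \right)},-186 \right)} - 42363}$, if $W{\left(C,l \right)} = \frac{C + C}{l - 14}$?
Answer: $\frac{i \sqrt{381635}}{3} \approx 205.92 i$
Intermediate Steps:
$W{\left(C,l \right)} = \frac{2 C}{-14 + l}$
$f{\left(T,x \right)} = 16 - 8 T$
$Z{\left(q,N \right)} = 16 - 8 q^{2}$
$\sqrt{Z{\left(W{\left(-4,11 \right)},-186 \right)} - 42363} = \sqrt{\left(16 - 8 \left(2 \left(-4\right) \frac{1}{-14 + 11}\right)^{2}\right) - 42363} = \sqrt{\left(16 - 8 \left(2 \left(-4\right) \frac{1}{-3}\right)^{2}\right) - 42363} = \sqrt{\left(16 - 8 \left(2 \left(-4\right) \left(- \frac{1}{3}\right)\right)^{2}\right) - 42363} = \sqrt{\left(16 - 8 \left(\frac{8}{3}\right)^{2}\right) - 42363} = \sqrt{\left(16 - \frac{512}{9}\right) - 42363} = \sqrt{- \frac{368}{9} - 42363} = \sqrt{- \frac{381635}{9}} = \frac{i \sqrt{381635}}{3}$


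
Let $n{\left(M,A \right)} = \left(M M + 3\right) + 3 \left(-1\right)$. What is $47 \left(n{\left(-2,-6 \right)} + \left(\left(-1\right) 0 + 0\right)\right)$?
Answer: $188$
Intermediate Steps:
$n{\left(M,A \right)} = M^{2}$ ($n{\left(M,A \right)} = \left(M^{2} + 3\right) - 3 = \left(3 + M^{2}\right) - 3 = M^{2}$)
$47 \left(n{\left(-2,-6 \right)} + \left(\left(-1\right) 0 + 0\right)\right) = 47 \left(\left(-2\right)^{2} + \left(\left(-1\right) 0 + 0\right)\right) = 47 \left(4 + \left(0 + 0\right)\right) = 47 \left(4 + 0\right) = 47 \cdot 4 = 188$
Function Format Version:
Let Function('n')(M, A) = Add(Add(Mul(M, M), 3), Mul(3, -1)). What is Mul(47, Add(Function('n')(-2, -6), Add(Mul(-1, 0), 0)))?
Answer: 188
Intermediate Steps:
Function('n')(M, A) = Pow(M, 2) (Function('n')(M, A) = Add(Add(Pow(M, 2), 3), -3) = Add(Add(3, Pow(M, 2)), -3) = Pow(M, 2))
Mul(47, Add(Function('n')(-2, -6), Add(Mul(-1, 0), 0))) = Mul(47, Add(Pow(-2, 2), Add(Mul(-1, 0), 0))) = Mul(47, Add(4, Add(0, 0))) = Mul(47, Add(4, 0)) = Mul(47, 4) = 188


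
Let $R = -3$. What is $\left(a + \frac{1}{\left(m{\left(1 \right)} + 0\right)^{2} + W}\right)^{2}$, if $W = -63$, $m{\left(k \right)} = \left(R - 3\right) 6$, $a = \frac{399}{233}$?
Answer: $\frac{242260840000}{82534969521} \approx 2.9352$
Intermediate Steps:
$a = \frac{399}{233}$ ($a = 399 \cdot \frac{1}{233} = \frac{399}{233} \approx 1.7124$)
$m{\left(k \right)} = -36$ ($m{\left(k \right)} = \left(-3 - 3\right) 6 = \left(-6\right) 6 = -36$)
$\left(a + \frac{1}{\left(m{\left(1 \right)} + 0\right)^{2} + W}\right)^{2} = \left(\frac{399}{233} + \frac{1}{\left(-36 + 0\right)^{2} - 63}\right)^{2} = \left(\frac{399}{233} + \frac{1}{\left(-36\right)^{2} - 63}\right)^{2} = \left(\frac{399}{233} + \frac{1}{1296 - 63}\right)^{2} = \left(\frac{399}{233} + \frac{1}{1233}\right)^{2} = \left(\frac{492200}{287289}\right)^{2} = \frac{242260840000}{82534969521}$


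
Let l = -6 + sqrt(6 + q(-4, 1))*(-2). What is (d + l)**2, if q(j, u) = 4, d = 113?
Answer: 11489 - 428*sqrt(10) ≈ 10136.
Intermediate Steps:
l = -6 - 2*sqrt(10) (l = -6 + sqrt(6 + 4)*(-2) = -6 + sqrt(10)*(-2) = -6 - 2*sqrt(10) ≈ -12.325)
(d + l)**2 = (113 + (-6 - 2*sqrt(10)))**2 = (107 - 2*sqrt(10))**2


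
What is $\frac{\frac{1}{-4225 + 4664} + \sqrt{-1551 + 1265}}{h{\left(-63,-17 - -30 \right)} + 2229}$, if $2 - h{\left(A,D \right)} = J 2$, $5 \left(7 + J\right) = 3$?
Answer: $\frac{5}{4925141} + \frac{5 i \sqrt{286}}{11219} \approx 1.0152 \cdot 10^{-6} + 0.007537 i$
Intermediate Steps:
$J = - \frac{32}{5}$ ($J = -7 + \frac{1}{5} \cdot 3 = -7 + \frac{3}{5} = - \frac{32}{5} \approx -6.4$)
$h{\left(A,D \right)} = \frac{74}{5}$ ($h{\left(A,D \right)} = 2 - \left(- \frac{32}{5}\right) 2 = 2 - - \frac{64}{5} = 2 + \frac{64}{5} = \frac{74}{5}$)
$\frac{\frac{1}{-4225 + 4664} + \sqrt{-1551 + 1265}}{h{\left(-63,-17 - -30 \right)} + 2229} = \frac{\frac{1}{-4225 + 4664} + \sqrt{-1551 + 1265}}{\frac{74}{5} + 2229} = \frac{\frac{1}{439} + \sqrt{-286}}{\frac{11219}{5}} = \left(\frac{1}{439} + i \sqrt{286}\right) \frac{5}{11219} = \frac{5}{4925141} + \frac{5 i \sqrt{286}}{11219}$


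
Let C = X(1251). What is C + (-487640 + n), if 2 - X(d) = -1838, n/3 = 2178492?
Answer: 6049676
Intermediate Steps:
n = 6535476 (n = 3*2178492 = 6535476)
X(d) = 1840 (X(d) = 2 - 1*(-1838) = 2 + 1838 = 1840)
C = 1840
C + (-487640 + n) = 1840 + (-487640 + 6535476) = 1840 + 6047836 = 6049676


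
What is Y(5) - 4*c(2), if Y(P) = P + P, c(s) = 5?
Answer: -10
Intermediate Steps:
Y(P) = 2*P
Y(5) - 4*c(2) = 2*5 - 4*5 = 10 - 20 = -10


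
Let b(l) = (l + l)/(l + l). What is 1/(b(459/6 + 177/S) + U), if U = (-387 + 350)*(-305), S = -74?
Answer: 1/11286 ≈ 8.8605e-5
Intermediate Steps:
b(l) = 1 (b(l) = (2*l)/((2*l)) = (2*l)*(1/(2*l)) = 1)
U = 11285 (U = -37*(-305) = 11285)
1/(b(459/6 + 177/S) + U) = 1/(1 + 11285) = 1/11286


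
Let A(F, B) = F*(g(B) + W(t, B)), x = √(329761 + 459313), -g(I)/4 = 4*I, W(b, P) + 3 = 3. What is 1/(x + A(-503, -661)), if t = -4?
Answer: -2659864/14149752602455 - √789074/28299505204910 ≈ -1.8801e-7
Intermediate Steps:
W(b, P) = 0 (W(b, P) = -3 + 3 = 0)
g(I) = -16*I
x = √789074 ≈ 888.30
A(F, B) = -16*B*F (A(F, B) = F*(-16*B + 0) = F*(-16*B) = -16*B*F)
1/(x + A(-503, -661)) = 1/(√789074 - 16*(-661)*(-503)) = 1/(√789074 - 5319728) = 1/(-5319728 + √789074)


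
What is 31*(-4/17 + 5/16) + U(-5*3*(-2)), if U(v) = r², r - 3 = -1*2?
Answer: 923/272 ≈ 3.3934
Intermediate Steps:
r = 1 (r = 3 - 1*2 = 3 - 2 = 1)
U(v) = 1 (U(v) = 1² = 1)
31*(-4/17 + 5/16) + U(-5*3*(-2)) = 31*(-4/17 + 5/16) + 1 = 31*(21/272) + 1 = 651/272 + 1 = 923/272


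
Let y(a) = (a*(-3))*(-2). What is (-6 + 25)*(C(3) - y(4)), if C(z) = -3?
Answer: -513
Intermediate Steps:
y(a) = 6*a (y(a) = -3*a*(-2) = 6*a)
(-6 + 25)*(C(3) - y(4)) = (-6 + 25)*(-3 - 6*4) = 19*(-3 - 1*24) = 19*(-3 - 24) = 19*(-27) = -513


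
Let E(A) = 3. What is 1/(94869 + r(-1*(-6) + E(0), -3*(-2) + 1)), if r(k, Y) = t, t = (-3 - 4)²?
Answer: 1/94918 ≈ 1.0535e-5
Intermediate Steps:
t = 49 (t = (-7)² = 49)
r(k, Y) = 49
1/(94869 + r(-1*(-6) + E(0), -3*(-2) + 1)) = 1/(94869 + 49) = 1/94918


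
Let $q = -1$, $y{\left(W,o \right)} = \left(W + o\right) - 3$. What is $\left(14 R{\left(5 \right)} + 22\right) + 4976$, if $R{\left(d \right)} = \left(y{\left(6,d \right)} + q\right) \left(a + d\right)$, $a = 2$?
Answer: $5684$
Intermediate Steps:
$y{\left(W,o \right)} = -3 + W + o$
$R{\left(d \right)} = \left(2 + d\right)^{2}$ ($R{\left(d \right)} = \left(\left(-3 + 6 + d\right) - 1\right) \left(2 + d\right) = \left(\left(3 + d\right) - 1\right) \left(2 + d\right) = \left(2 + d\right) \left(2 + d\right) = \left(2 + d\right)^{2}$)
$\left(14 R{\left(5 \right)} + 22\right) + 4976 = \left(14 \left(4 + 5 + 5 \left(3 + 5\right)\right) + 22\right) + 4976 = \left(14 \left(4 + 5 + 5 \cdot 8\right) + 22\right) + 4976 = \left(14 \left(4 + 5 + 40\right) + 22\right) + 4976 = \left(14 \cdot 49 + 22\right) + 4976 = \left(686 + 22\right) + 4976 = 708 + 4976 = 5684$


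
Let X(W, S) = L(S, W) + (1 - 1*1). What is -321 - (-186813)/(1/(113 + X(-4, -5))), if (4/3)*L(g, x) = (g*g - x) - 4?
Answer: 98449167/4 ≈ 2.4612e+7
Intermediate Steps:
L(g, x) = -3 - 3*x/4 + 3*g**2/4 (L(g, x) = 3*((g*g - x) - 4)/4 = 3*((g**2 - x) - 4)/4 = 3*(-4 + g**2 - x)/4 = -3 - 3*x/4 + 3*g**2/4)
X(W, S) = -3 - 3*W/4 + 3*S**2/4 (X(W, S) = (-3 - 3*W/4 + 3*S**2/4) + (1 - 1*1) = (-3 - 3*W/4 + 3*S**2/4) + (1 - 1) = (-3 - 3*W/4 + 3*S**2/4) + 0 = -3 - 3*W/4 + 3*S**2/4)
-321 - (-186813)/(1/(113 + X(-4, -5))) = -321 - (-186813)/(1/(113 + (-3 - 3/4*(-4) + (3/4)*(-5)**2))) = -321 - (-186813)/(1/(113 + (-3 + 3 + (3/4)*25))) = -321 - (-186813)/(1/(113 + (-3 + 3 + 75/4))) = -321 - (-186813)/(1/(113 + 75/4)) = -321 - (-186813)/(1/(527/4)) = -321 - (-186813)/4/527 = -321 - (-186813)*527/4 = -321 - 459*(-214489/4) = -321 + 98450451/4 = 98449167/4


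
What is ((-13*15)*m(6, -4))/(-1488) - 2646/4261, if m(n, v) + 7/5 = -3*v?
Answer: 1623413/2113456 ≈ 0.76813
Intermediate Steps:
m(n, v) = -7/5 - 3*v
((-13*15)*m(6, -4))/(-1488) - 2646/4261 = ((-13*15)*(-7/5 - 3*(-4)))/(-1488) - 2646/4261 = -195*(-7/5 + 12)*(-1/1488) - 2646*1/4261 = -195*53/5*(-1/1488) - 2646/4261 = -2067*(-1/1488) - 2646/4261 = 689/496 - 2646/4261 = 1623413/2113456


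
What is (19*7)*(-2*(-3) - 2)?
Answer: 532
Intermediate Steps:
(19*7)*(-2*(-3) - 2) = 133*(6 - 2) = 133*4 = 532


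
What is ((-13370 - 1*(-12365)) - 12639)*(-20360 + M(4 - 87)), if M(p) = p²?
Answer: 183798324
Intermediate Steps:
((-13370 - 1*(-12365)) - 12639)*(-20360 + M(4 - 87)) = ((-13370 - 1*(-12365)) - 12639)*(-20360 + (4 - 87)²) = ((-13370 + 12365) - 12639)*(-20360 + (-83)²) = (-1005 - 12639)*(-20360 + 6889) = -13644*(-13471) = 183798324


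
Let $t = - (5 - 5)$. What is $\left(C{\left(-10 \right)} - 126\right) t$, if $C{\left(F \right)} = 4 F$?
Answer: $0$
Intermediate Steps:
$t = 0$ ($t = \left(-1\right) 0 = 0$)
$\left(C{\left(-10 \right)} - 126\right) t = \left(4 \left(-10\right) - 126\right) 0 = \left(-40 - 126\right) 0 = \left(-166\right) 0 = 0$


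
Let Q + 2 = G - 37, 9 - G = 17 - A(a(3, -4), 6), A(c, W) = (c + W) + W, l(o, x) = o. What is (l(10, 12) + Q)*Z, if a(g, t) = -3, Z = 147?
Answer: -4116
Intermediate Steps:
A(c, W) = c + 2*W (A(c, W) = (W + c) + W = c + 2*W)
G = 1 (G = 9 - (17 - (-3 + 2*6)) = 9 - (17 - (-3 + 12)) = 9 - (17 - 1*9) = 9 - (17 - 9) = 9 - 1*8 = 9 - 8 = 1)
Q = -38 (Q = -2 + (1 - 37) = -2 - 36 = -38)
(l(10, 12) + Q)*Z = (10 - 38)*147 = -28*147 = -4116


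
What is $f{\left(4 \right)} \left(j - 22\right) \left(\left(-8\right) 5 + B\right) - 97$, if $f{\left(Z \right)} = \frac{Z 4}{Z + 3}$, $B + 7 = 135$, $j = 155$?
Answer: $26655$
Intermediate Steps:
$B = 128$ ($B = -7 + 135 = 128$)
$f{\left(Z \right)} = \frac{4 Z}{3 + Z}$
$f{\left(4 \right)} \left(j - 22\right) \left(\left(-8\right) 5 + B\right) - 97 = 4 \cdot 4 \frac{1}{3 + 4} \left(155 - 22\right) \left(\left(-8\right) 5 + 128\right) - 97 = 4 \cdot 4 \cdot \frac{1}{7} \cdot 133 \left(-40 + 128\right) - 97 = 4 \cdot 4 \cdot \frac{1}{7} \cdot 133 \cdot 88 - 97 = \frac{16}{7} \cdot 11704 - 97 = 26752 - 97 = 26655$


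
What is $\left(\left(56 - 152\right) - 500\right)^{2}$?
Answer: $355216$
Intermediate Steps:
$\left(\left(56 - 152\right) - 500\right)^{2} = \left(-96 - 500\right)^{2} = \left(-596\right)^{2} = 355216$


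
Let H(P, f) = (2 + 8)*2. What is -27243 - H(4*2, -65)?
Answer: -27263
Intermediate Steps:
H(P, f) = 20 (H(P, f) = 10*2 = 20)
-27243 - H(4*2, -65) = -27243 - 1*20 = -27243 - 20 = -27263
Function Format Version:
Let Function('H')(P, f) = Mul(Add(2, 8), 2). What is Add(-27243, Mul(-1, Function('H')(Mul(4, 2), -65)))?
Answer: -27263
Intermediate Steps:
Function('H')(P, f) = 20 (Function('H')(P, f) = Mul(10, 2) = 20)
Add(-27243, Mul(-1, Function('H')(Mul(4, 2), -65))) = Add(-27243, Mul(-1, 20)) = Add(-27243, -20) = -27263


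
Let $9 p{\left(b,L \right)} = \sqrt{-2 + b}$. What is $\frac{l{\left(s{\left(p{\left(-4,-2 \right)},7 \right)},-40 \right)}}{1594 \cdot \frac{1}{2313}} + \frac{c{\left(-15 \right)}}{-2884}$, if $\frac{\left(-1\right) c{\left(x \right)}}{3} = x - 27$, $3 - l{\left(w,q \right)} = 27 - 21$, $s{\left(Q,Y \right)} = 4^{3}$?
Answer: $- \frac{360945}{82091} \approx -4.3969$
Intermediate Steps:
$p{\left(b,L \right)} = \frac{\sqrt{-2 + b}}{9}$
$s{\left(Q,Y \right)} = 64$
$l{\left(w,q \right)} = -3$ ($l{\left(w,q \right)} = 3 - \left(27 - 21\right) = 3 - 6 = -3$)
$c{\left(x \right)} = 81 - 3 x$ ($c{\left(x \right)} = - 3 \left(x - 27\right) = - 3 \left(-27 + x\right) = 81 - 3 x$)
$\frac{l{\left(s{\left(p{\left(-4,-2 \right)},7 \right)},-40 \right)}}{1594 \cdot \frac{1}{2313}} + \frac{c{\left(-15 \right)}}{-2884} = - \frac{3}{1594 \cdot \frac{1}{2313}} + \frac{81 - -45}{-2884} = - \frac{3}{1594 \cdot \frac{1}{2313}} + \left(81 + 45\right) \left(- \frac{1}{2884}\right) = - \frac{3}{\frac{1594}{2313}} + 126 \left(- \frac{1}{2884}\right) = \left(-3\right) \frac{2313}{1594} - \frac{9}{206} = - \frac{6939}{1594} - \frac{9}{206} = - \frac{360945}{82091}$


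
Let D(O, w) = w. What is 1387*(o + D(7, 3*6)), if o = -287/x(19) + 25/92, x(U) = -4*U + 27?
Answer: 21552593/644 ≈ 33467.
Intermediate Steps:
x(U) = 27 - 4*U
o = 3947/644 (o = -287/(27 - 4*19) + 25/92 = -287/(27 - 76) + 25*(1/92) = -287/(-49) + 25/92 = -287*(-1/49) + 25/92 = 41/7 + 25/92 = 3947/644 ≈ 6.1289)
1387*(o + D(7, 3*6)) = 1387*(3947/644 + 3*6) = 1387*(3947/644 + 18) = 1387*(15539/644) = 21552593/644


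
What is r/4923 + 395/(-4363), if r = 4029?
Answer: 5211314/7159683 ≈ 0.72787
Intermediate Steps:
r/4923 + 395/(-4363) = 4029/4923 + 395/(-4363) = 4029*(1/4923) + 395*(-1/4363) = 1343/1641 - 395/4363 = 5211314/7159683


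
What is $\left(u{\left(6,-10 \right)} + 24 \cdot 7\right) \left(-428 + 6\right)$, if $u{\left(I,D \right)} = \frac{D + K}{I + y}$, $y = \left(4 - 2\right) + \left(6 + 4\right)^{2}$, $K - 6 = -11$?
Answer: $- \frac{1275073}{18} \approx -70837.0$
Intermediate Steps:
$K = -5$ ($K = 6 - 11 = -5$)
$y = 102$ ($y = \left(4 - 2\right) + 10^{2} = 2 + 100 = 102$)
$u{\left(I,D \right)} = \frac{-5 + D}{102 + I}$ ($u{\left(I,D \right)} = \frac{D - 5}{I + 102} = \frac{-5 + D}{102 + I}$)
$\left(u{\left(6,-10 \right)} + 24 \cdot 7\right) \left(-428 + 6\right) = \left(\frac{-5 - 10}{102 + 6} + 24 \cdot 7\right) \left(-428 + 6\right) = \left(\frac{1}{108} \left(-15\right) + 168\right) \left(-422\right) = \left(- \frac{5}{36} + 168\right) \left(-422\right) = \frac{6043}{36} \left(-422\right) = - \frac{1275073}{18}$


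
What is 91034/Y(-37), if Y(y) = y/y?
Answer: 91034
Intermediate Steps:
Y(y) = 1
91034/Y(-37) = 91034/1 = 91034*1 = 91034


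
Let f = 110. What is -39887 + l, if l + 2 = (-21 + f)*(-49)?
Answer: -44250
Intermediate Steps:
l = -4363 (l = -2 + (-21 + 110)*(-49) = -2 + 89*(-49) = -2 - 4361 = -4363)
-39887 + l = -39887 - 4363 = -44250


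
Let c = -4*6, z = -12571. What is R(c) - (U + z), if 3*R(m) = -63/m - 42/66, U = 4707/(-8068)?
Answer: 6694570285/532488 ≈ 12572.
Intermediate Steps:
U = -4707/8068 (U = 4707*(-1/8068) = -4707/8068 ≈ -0.58342)
c = -24
R(m) = -7/33 - 21/m (R(m) = (-63/m - 42/66)/3 = (-63/m - 42*1/66)/3 = (-63/m - 7/11)/3 = (-7/11 - 63/m)/3 = -7/33 - 21/m)
R(c) - (U + z) = (-7/33 - 21/(-24)) - (-4707/8068 - 12571) = (-7/33 - 21*(-1/24)) - 1*(-101427535/8068) = (-7/33 + 7/8) + 101427535/8068 = 175/264 + 101427535/8068 = 6694570285/532488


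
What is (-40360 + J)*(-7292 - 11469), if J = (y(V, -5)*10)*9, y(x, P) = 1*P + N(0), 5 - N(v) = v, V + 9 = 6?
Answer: 757193960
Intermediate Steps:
V = -3 (V = -9 + 6 = -3)
N(v) = 5 - v
y(x, P) = 5 + P (y(x, P) = 1*P + (5 - 1*0) = P + (5 + 0) = P + 5 = 5 + P)
J = 0 (J = ((5 - 5)*10)*9 = (0*10)*9 = 0*9 = 0)
(-40360 + J)*(-7292 - 11469) = (-40360 + 0)*(-7292 - 11469) = -40360*(-18761) = 757193960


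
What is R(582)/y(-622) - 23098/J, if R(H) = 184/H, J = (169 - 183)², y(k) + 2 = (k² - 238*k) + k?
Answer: -2290357247/19435017 ≈ -117.85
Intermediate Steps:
y(k) = -2 + k² - 237*k (y(k) = -2 + ((k² - 238*k) + k) = -2 + (k² - 237*k) = -2 + k² - 237*k)
J = 196 (J = (-14)² = 196)
R(582)/y(-622) - 23098/J = (184/582)/(-2 + (-622)² - 237*(-622)) - 23098/196 = (184*(1/582))/(-2 + 386884 + 147414) - 23098*1/196 = (92/291)/534296 - 11549/98 = (92/291)*(1/534296) - 11549/98 = 23/38870034 - 11549/98 = -2290357247/19435017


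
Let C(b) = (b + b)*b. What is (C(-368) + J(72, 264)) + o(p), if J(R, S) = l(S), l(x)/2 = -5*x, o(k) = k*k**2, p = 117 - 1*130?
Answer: 266011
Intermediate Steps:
p = -13 (p = 117 - 130 = -13)
o(k) = k**3
l(x) = -10*x (l(x) = 2*(-5*x) = -10*x)
C(b) = 2*b**2 (C(b) = (2*b)*b = 2*b**2)
J(R, S) = -10*S
(C(-368) + J(72, 264)) + o(p) = (2*(-368)**2 - 10*264) + (-13)**3 = (2*135424 - 2640) - 2197 = (270848 - 2640) - 2197 = 268208 - 2197 = 266011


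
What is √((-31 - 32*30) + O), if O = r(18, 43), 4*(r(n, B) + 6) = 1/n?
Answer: I*√143566/12 ≈ 31.575*I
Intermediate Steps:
r(n, B) = -6 + 1/(4*n)
O = -431/72 (O = -6 + (¼)/18 = -6 + (¼)*(1/18) = -6 + 1/72 = -431/72 ≈ -5.9861)
√((-31 - 32*30) + O) = √((-31 - 32*30) - 431/72) = √((-31 - 960) - 431/72) = √(-991 - 431/72) = √(-71783/72) = I*√143566/12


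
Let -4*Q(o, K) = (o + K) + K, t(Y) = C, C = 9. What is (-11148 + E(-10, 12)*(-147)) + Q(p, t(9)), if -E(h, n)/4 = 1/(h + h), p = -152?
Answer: -111439/10 ≈ -11144.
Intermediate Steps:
E(h, n) = -2/h (E(h, n) = -4/(h + h) = -4*1/(2*h) = -2/h)
t(Y) = 9
Q(o, K) = -K/2 - o/4 (Q(o, K) = -((o + K) + K)/4 = -((K + o) + K)/4 = -(o + 2*K)/4 = -K/2 - o/4)
(-11148 + E(-10, 12)*(-147)) + Q(p, t(9)) = (-11148 - 2/(-10)*(-147)) + (-½*9 - ¼*(-152)) = (-11148 - 2*(-⅒)*(-147)) + (-9/2 + 38) = (-11148 + (⅕)*(-147)) + 67/2 = (-11148 - 147/5) + 67/2 = -55887/5 + 67/2 = -111439/10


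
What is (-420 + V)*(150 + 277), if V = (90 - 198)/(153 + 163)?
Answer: -14179389/79 ≈ -1.7949e+5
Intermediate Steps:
V = -27/79 (V = -108/316 = -108*1/316 = -27/79 ≈ -0.34177)
(-420 + V)*(150 + 277) = (-420 - 27/79)*(150 + 277) = -33207/79*427 = -14179389/79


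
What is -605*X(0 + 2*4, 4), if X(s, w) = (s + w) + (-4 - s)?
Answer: 0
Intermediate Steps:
X(s, w) = -4 + w
-605*X(0 + 2*4, 4) = -605*(-4 + 4) = -605*0 = 0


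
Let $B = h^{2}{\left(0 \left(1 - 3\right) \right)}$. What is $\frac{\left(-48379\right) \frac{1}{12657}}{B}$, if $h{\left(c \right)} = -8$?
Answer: $- \frac{48379}{810048} \approx -0.059724$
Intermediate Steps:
$B = 64$ ($B = \left(-8\right)^{2} = 64$)
$\frac{\left(-48379\right) \frac{1}{12657}}{B} = \frac{\left(-48379\right) \frac{1}{12657}}{64} = \left(-48379\right) \frac{1}{12657} \cdot \frac{1}{64} = \left(- \frac{48379}{12657}\right) \frac{1}{64} = - \frac{48379}{810048}$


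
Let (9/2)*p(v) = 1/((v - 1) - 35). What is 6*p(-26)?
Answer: -2/93 ≈ -0.021505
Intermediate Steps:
p(v) = 2/(9*(-36 + v)) (p(v) = 2/(9*((v - 1) - 35)) = 2/(9*((-1 + v) - 35)) = 2/(9*(-36 + v)))
6*p(-26) = 6*(2/(9*(-36 - 26))) = 6*((2/9)/(-62)) = 6*((2/9)*(-1/62)) = 6*(-1/279) = -2/93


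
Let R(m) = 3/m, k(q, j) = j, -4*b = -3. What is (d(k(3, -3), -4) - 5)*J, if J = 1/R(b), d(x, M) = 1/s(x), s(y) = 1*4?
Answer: -19/16 ≈ -1.1875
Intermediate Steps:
b = ¾ (b = -¼*(-3) = ¾ ≈ 0.75000)
s(y) = 4
d(x, M) = ¼ (d(x, M) = 1/4 = ¼)
J = ¼ (J = 1/(3/(¾)) = 1/(3*(4/3)) = 1/4 = ¼ ≈ 0.25000)
(d(k(3, -3), -4) - 5)*J = (¼ - 5)*(¼) = -19/4*¼ = -19/16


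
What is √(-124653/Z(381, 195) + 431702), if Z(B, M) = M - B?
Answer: 115*√125674/62 ≈ 657.55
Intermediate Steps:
√(-124653/Z(381, 195) + 431702) = √(-124653/(195 - 1*381) + 431702) = √(-124653/(195 - 381) + 431702) = √(-124653/(-186) + 431702) = √(-124653*(-1/186) + 431702) = √(41551/62 + 431702) = √(26807075/62) = 115*√125674/62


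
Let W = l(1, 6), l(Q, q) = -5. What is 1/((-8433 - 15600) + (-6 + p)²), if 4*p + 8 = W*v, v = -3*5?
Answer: -16/382679 ≈ -4.1811e-5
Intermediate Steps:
v = -15
W = -5
p = 67/4 (p = -2 + (-5*(-15))/4 = -2 + (¼)*75 = -2 + 75/4 = 67/4 ≈ 16.750)
1/((-8433 - 15600) + (-6 + p)²) = 1/((-8433 - 15600) + (-6 + 67/4)²) = 1/(-24033 + (43/4)²) = 1/(-24033 + 1849/16) = 1/(-382679/16) = -16/382679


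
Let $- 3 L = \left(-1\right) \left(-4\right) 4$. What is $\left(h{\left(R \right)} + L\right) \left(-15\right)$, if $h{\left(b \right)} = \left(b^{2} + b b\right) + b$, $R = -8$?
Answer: $-1720$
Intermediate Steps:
$L = - \frac{16}{3}$ ($L = - \frac{\left(-1\right) \left(-4\right) 4}{3} = - \frac{4 \cdot 4}{3} = \left(- \frac{1}{3}\right) 16 = - \frac{16}{3} \approx -5.3333$)
$h{\left(b \right)} = b + 2 b^{2}$ ($h{\left(b \right)} = \left(b^{2} + b^{2}\right) + b = 2 b^{2} + b = b + 2 b^{2}$)
$\left(h{\left(R \right)} + L\right) \left(-15\right) = \left(- 8 \left(1 + 2 \left(-8\right)\right) - \frac{16}{3}\right) \left(-15\right) = \left(- 8 \left(1 - 16\right) - \frac{16}{3}\right) \left(-15\right) = \left(\left(-8\right) \left(-15\right) - \frac{16}{3}\right) \left(-15\right) = \left(120 - \frac{16}{3}\right) \left(-15\right) = \frac{344}{3} \left(-15\right) = -1720$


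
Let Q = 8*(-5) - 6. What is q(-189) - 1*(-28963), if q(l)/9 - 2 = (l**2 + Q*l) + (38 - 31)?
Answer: 428779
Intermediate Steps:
Q = -46 (Q = -40 - 6 = -46)
q(l) = 81 - 414*l + 9*l**2 (q(l) = 18 + 9*((l**2 - 46*l) + (38 - 31)) = 18 + 9*((l**2 - 46*l) + 7) = 18 + 9*(7 + l**2 - 46*l) = 18 + (63 - 414*l + 9*l**2) = 81 - 414*l + 9*l**2)
q(-189) - 1*(-28963) = (81 - 414*(-189) + 9*(-189)**2) - 1*(-28963) = (81 + 78246 + 9*35721) + 28963 = (81 + 78246 + 321489) + 28963 = 399816 + 28963 = 428779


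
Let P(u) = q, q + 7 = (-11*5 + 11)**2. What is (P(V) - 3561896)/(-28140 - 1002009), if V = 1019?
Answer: 3559967/1030149 ≈ 3.4558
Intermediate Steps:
q = 1929 (q = -7 + (-11*5 + 11)**2 = -7 + (-55 + 11)**2 = -7 + (-44)**2 = -7 + 1936 = 1929)
P(u) = 1929
(P(V) - 3561896)/(-28140 - 1002009) = (1929 - 3561896)/(-28140 - 1002009) = -3559967/(-1030149) = -3559967*(-1/1030149) = 3559967/1030149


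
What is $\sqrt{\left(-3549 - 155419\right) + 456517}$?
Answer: $3 \sqrt{33061} \approx 545.48$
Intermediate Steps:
$\sqrt{\left(-3549 - 155419\right) + 456517} = \sqrt{-158968 + 456517} = \sqrt{297549} = 3 \sqrt{33061}$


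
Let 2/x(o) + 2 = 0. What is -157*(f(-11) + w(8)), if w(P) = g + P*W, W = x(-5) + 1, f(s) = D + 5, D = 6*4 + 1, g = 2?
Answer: -5024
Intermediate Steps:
x(o) = -1 (x(o) = 2/(-2 + 0) = 2/(-2) = 2*(-½) = -1)
D = 25 (D = 24 + 1 = 25)
f(s) = 30 (f(s) = 25 + 5 = 30)
W = 0 (W = -1 + 1 = 0)
w(P) = 2 (w(P) = 2 + P*0 = 2 + 0 = 2)
-157*(f(-11) + w(8)) = -157*(30 + 2) = -157*32 = -5024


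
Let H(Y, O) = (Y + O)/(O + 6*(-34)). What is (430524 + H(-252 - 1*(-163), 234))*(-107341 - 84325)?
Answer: -247553218109/3 ≈ -8.2518e+10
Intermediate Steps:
H(Y, O) = (O + Y)/(-204 + O) (H(Y, O) = (O + Y)/(O - 204) = (O + Y)/(-204 + O))
(430524 + H(-252 - 1*(-163), 234))*(-107341 - 84325) = (430524 + (234 + (-252 - 1*(-163)))/(-204 + 234))*(-107341 - 84325) = (430524 + (234 + (-252 + 163))/30)*(-191666) = (430524 + (234 - 89)/30)*(-191666) = (430524 + (1/30)*145)*(-191666) = (430524 + 29/6)*(-191666) = (2583173/6)*(-191666) = -247553218109/3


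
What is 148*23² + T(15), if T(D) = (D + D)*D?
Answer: 78742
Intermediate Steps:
T(D) = 2*D² (T(D) = (2*D)*D = 2*D²)
148*23² + T(15) = 148*23² + 2*15² = 148*529 + 2*225 = 78292 + 450 = 78742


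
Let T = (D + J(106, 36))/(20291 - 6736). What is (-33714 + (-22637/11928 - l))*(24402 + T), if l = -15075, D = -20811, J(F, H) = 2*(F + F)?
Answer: -73541525102550767/161684040 ≈ -4.5485e+8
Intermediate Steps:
J(F, H) = 4*F (J(F, H) = 2*(2*F) = 4*F)
T = -20387/13555 (T = (-20811 + 4*106)/(20291 - 6736) = (-20811 + 424)/13555 = -20387*1/13555 = -20387/13555 ≈ -1.5040)
(-33714 + (-22637/11928 - l))*(24402 + T) = (-33714 + (-22637/11928 - 1*(-15075)))*(24402 - 20387/13555) = (-33714 + (-22637*1/11928 + 15075))*(330748723/13555) = (-33714 + (-22637/11928 + 15075))*(330748723/13555) = (-33714 + 179791963/11928)*(330748723/13555) = -222348629/11928*330748723/13555 = -73541525102550767/161684040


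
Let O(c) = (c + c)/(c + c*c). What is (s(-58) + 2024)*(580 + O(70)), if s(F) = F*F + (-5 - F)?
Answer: 224071262/71 ≈ 3.1559e+6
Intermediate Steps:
s(F) = -5 + F² - F (s(F) = F² + (-5 - F) = -5 + F² - F)
O(c) = 2*c/(c + c²) (O(c) = (2*c)/(c + c²) = 2*c/(c + c²))
(s(-58) + 2024)*(580 + O(70)) = ((-5 + (-58)² - 1*(-58)) + 2024)*(580 + 2/(1 + 70)) = ((-5 + 3364 + 58) + 2024)*(580 + 2/71) = (3417 + 2024)*(580 + 2*(1/71)) = 5441*(580 + 2/71) = 5441*(41182/71) = 224071262/71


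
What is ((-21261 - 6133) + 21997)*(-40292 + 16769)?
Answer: 126953631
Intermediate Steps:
((-21261 - 6133) + 21997)*(-40292 + 16769) = (-27394 + 21997)*(-23523) = -5397*(-23523) = 126953631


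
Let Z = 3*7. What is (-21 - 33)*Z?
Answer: -1134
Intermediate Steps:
Z = 21
(-21 - 33)*Z = (-21 - 33)*21 = -54*21 = -1134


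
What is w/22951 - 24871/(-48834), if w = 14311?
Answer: 1269677695/1120789134 ≈ 1.1328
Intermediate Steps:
w/22951 - 24871/(-48834) = 14311/22951 - 24871/(-48834) = 14311*(1/22951) - 24871*(-1/48834) = 14311/22951 + 24871/48834 = 1269677695/1120789134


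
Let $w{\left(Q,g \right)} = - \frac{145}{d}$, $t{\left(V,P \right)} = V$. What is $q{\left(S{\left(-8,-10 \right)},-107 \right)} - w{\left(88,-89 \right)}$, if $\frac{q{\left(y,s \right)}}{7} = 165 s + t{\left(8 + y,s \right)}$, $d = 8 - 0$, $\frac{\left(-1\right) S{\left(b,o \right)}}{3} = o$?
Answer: $- \frac{986407}{8} \approx -1.233 \cdot 10^{5}$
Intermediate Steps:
$S{\left(b,o \right)} = - 3 o$
$d = 8$ ($d = 8 + 0 = 8$)
$q{\left(y,s \right)} = 56 + 7 y + 1155 s$ ($q{\left(y,s \right)} = 7 \left(165 s + \left(8 + y\right)\right) = 7 \left(8 + y + 165 s\right) = 56 + 7 y + 1155 s$)
$w{\left(Q,g \right)} = - \frac{145}{8}$
$q{\left(S{\left(-8,-10 \right)},-107 \right)} - w{\left(88,-89 \right)} = \left(56 + 7 \left(\left(-3\right) \left(-10\right)\right) + 1155 \left(-107\right)\right) - - \frac{145}{8} = \left(56 + 7 \cdot 30 - 123585\right) + \frac{145}{8} = \left(56 + 210 - 123585\right) + \frac{145}{8} = -123319 + \frac{145}{8} = - \frac{986407}{8}$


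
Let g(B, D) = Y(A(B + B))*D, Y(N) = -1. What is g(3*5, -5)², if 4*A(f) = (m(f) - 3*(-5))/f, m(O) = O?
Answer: 25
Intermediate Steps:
A(f) = (15 + f)/(4*f) (A(f) = ((f - 3*(-5))/f)/4 = ((f + 15)/f)/4 = ((15 + f)/f)/4 = (15 + f)/(4*f))
g(B, D) = -D
g(3*5, -5)² = (-1*(-5))² = 5² = 25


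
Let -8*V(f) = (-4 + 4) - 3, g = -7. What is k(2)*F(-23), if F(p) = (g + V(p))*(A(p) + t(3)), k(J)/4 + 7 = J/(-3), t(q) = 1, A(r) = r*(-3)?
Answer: 42665/3 ≈ 14222.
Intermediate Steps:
A(r) = -3*r
V(f) = 3/8 (V(f) = -((-4 + 4) - 3)/8 = -(0 - 3)/8 = -⅛*(-3) = 3/8)
k(J) = -28 - 4*J/3 (k(J) = -28 + 4*(J/(-3)) = -28 + 4*(J*(-⅓)) = -28 + 4*(-J/3) = -28 - 4*J/3)
F(p) = -53/8 + 159*p/8 (F(p) = (-7 + 3/8)*(-3*p + 1) = -53*(1 - 3*p)/8 = -53/8 + 159*p/8)
k(2)*F(-23) = (-28 - 4/3*2)*(-53/8 + (159/8)*(-23)) = (-28 - 8/3)*(-53/8 - 3657/8) = -92/3*(-1855/4) = 42665/3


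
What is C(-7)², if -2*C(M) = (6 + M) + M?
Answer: 16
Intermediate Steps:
C(M) = -3 - M (C(M) = -((6 + M) + M)/2 = -(6 + 2*M)/2 = -3 - M)
C(-7)² = (-3 - 1*(-7))² = (-3 + 7)² = 4² = 16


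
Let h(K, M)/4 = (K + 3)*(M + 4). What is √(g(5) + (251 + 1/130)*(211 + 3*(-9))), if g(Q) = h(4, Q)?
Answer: 8*√3065595/65 ≈ 215.49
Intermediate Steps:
h(K, M) = 4*(3 + K)*(4 + M) (h(K, M) = 4*((K + 3)*(M + 4)) = 4*((3 + K)*(4 + M)) = 4*(3 + K)*(4 + M))
g(Q) = 112 + 28*Q (g(Q) = 48 + 12*Q + 16*4 + 4*4*Q = 48 + 12*Q + 64 + 16*Q = 112 + 28*Q)
√(g(5) + (251 + 1/130)*(211 + 3*(-9))) = √((112 + 28*5) + (251 + 1/130)*(211 + 3*(-9))) = √((112 + 140) + (251 + 1/130)*(211 - 27)) = √(252 + (32631/130)*184) = √(252 + 3002052/65) = √(3018432/65) = 8*√3065595/65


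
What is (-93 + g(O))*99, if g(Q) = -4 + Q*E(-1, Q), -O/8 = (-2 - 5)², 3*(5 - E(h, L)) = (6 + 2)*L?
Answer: -40770939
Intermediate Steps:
E(h, L) = 5 - 8*L/3 (E(h, L) = 5 - (6 + 2)*L/3 = 5 - 8*L/3)
O = -392 (O = -8*(-2 - 5)² = -8*(-7)² = -8*49 = -392)
g(Q) = -4 + Q*(5 - 8*Q/3)
(-93 + g(O))*99 = (-93 + (-4 - ⅓*(-392)*(-15 + 8*(-392))))*99 = (-93 + (-4 - ⅓*(-392)*(-15 - 3136)))*99 = (-93 + (-4 - ⅓*(-392)*(-3151)))*99 = (-93 + (-4 - 1235192/3))*99 = (-93 - 1235204/3)*99 = -1235483/3*99 = -40770939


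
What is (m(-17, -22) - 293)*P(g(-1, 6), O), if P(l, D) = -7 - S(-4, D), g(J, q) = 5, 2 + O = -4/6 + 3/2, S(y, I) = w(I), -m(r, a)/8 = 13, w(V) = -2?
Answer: 1985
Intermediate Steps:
m(r, a) = -104 (m(r, a) = -8*13 = -104)
S(y, I) = -2
O = -7/6 (O = -2 + (-4/6 + 3/2) = -2 + (-4*1/6 + 3*(1/2)) = -2 + (-2/3 + 3/2) = -2 + 5/6 = -7/6 ≈ -1.1667)
P(l, D) = -5 (P(l, D) = -7 - 1*(-2) = -7 + 2 = -5)
(m(-17, -22) - 293)*P(g(-1, 6), O) = (-104 - 293)*(-5) = -397*(-5) = 1985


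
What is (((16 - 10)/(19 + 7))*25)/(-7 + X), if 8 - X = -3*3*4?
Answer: 75/481 ≈ 0.15593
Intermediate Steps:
X = 44 (X = 8 - (-3*3)*4 = 8 - (-9)*4 = 8 - 1*(-36) = 8 + 36 = 44)
(((16 - 10)/(19 + 7))*25)/(-7 + X) = (((16 - 10)/(19 + 7))*25)/(-7 + 44) = ((6/26)*25)/37 = ((6*(1/26))*25)*(1/37) = ((3/13)*25)*(1/37) = (75/13)*(1/37) = 75/481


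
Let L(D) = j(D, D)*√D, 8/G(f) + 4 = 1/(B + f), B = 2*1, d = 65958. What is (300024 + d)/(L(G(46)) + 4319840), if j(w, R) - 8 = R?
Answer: 172126411803324195/2031680680381400816 - 4998033183*I*√1146/1015840340190700408 ≈ 0.084721 - 1.6656e-7*I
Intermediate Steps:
B = 2
j(w, R) = 8 + R
G(f) = 8/(-4 + 1/(2 + f))
L(D) = √D*(8 + D) (L(D) = (8 + D)*√D = √D*(8 + D))
(300024 + d)/(L(G(46)) + 4319840) = (300024 + 65958)/(√(8*(-2 - 1*46)/(7 + 4*46))*(8 + 8*(-2 - 1*46)/(7 + 4*46)) + 4319840) = 365982/(√(8*(-2 - 46)/(7 + 184))*(8 + 8*(-2 - 46)/(7 + 184)) + 4319840) = 365982/(√(8*(-48)/191)*(8 + 8*(-48)/191) + 4319840) = 365982/(√(8*(1/191)*(-48))*(8 + 8*(1/191)*(-48)) + 4319840) = 365982/(√(-384/191)*(8 - 384/191) + 4319840) = 365982/((8*I*√1146/191)*(1144/191) + 4319840) = 365982/(9152*I*√1146/36481 + 4319840) = 365982/(4319840 + 9152*I*√1146/36481)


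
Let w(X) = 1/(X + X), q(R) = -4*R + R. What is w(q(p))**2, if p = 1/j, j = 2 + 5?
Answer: 49/36 ≈ 1.3611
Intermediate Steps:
j = 7
p = 1/7 ≈ 0.14286
q(R) = -3*R
w(X) = 1/(2*X)
w(q(p))**2 = (1/(2*((-3*1/7))))**2 = (1/(2*(-3/7)))**2 = ((1/2)*(-7/3))**2 = (-7/6)**2 = 49/36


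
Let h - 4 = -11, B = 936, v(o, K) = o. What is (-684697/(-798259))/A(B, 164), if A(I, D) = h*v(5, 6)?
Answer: -684697/27939065 ≈ -0.024507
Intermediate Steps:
h = -7 (h = 4 - 11 = -7)
A(I, D) = -35 (A(I, D) = -7*5 = -35)
(-684697/(-798259))/A(B, 164) = -684697/(-798259)/(-35) = -684697*(-1/798259)*(-1/35) = (684697/798259)*(-1/35) = -684697/27939065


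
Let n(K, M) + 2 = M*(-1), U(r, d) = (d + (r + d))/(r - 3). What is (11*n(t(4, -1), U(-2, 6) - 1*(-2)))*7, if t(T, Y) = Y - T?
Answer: -154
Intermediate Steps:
U(r, d) = (r + 2*d)/(-3 + r) (U(r, d) = (d + (d + r))/(-3 + r) = (r + 2*d)/(-3 + r))
n(K, M) = -2 - M (n(K, M) = -2 + M*(-1) = -2 - M)
(11*n(t(4, -1), U(-2, 6) - 1*(-2)))*7 = (11*(-2 - ((-2 + 2*6)/(-3 - 2) - 1*(-2))))*7 = (11*(-2 - ((-2 + 12)/(-5) + 2)))*7 = (11*(-2 - (-1/5*10 + 2)))*7 = (11*(-2 - (-2 + 2)))*7 = (11*(-2 - 1*0))*7 = (11*(-2 + 0))*7 = (11*(-2))*7 = -22*7 = -154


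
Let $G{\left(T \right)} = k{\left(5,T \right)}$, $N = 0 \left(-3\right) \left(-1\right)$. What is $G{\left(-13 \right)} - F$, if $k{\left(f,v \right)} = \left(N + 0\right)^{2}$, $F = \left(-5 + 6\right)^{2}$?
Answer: $-1$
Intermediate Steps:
$N = 0$ ($N = 0 \left(-1\right) = 0$)
$F = 1$ ($F = 1^{2} = 1$)
$k{\left(f,v \right)} = 0$ ($k{\left(f,v \right)} = \left(0 + 0\right)^{2} = 0^{2} = 0$)
$G{\left(T \right)} = 0$
$G{\left(-13 \right)} - F = 0 - 1 = -1$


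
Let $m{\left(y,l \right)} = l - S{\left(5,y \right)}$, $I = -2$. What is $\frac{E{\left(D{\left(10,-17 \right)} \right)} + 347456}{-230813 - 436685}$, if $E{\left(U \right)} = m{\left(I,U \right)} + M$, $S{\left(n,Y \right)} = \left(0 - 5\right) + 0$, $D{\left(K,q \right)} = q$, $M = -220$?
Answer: $- \frac{173612}{333749} \approx -0.52019$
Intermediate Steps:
$S{\left(n,Y \right)} = -5$ ($S{\left(n,Y \right)} = -5 + 0 = -5$)
$m{\left(y,l \right)} = 5 + l$ ($m{\left(y,l \right)} = l - -5 = l + 5 = 5 + l$)
$E{\left(U \right)} = -215 + U$ ($E{\left(U \right)} = \left(5 + U\right) - 220 = -215 + U$)
$\frac{E{\left(D{\left(10,-17 \right)} \right)} + 347456}{-230813 - 436685} = \frac{\left(-215 - 17\right) + 347456}{-230813 - 436685} = \frac{-232 + 347456}{-667498} = 347224 \left(- \frac{1}{667498}\right) = - \frac{173612}{333749}$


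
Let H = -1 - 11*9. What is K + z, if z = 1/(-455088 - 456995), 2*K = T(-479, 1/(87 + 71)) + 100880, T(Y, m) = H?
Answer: 45959862369/912083 ≈ 50390.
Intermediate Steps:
H = -100 (H = -1 - 99 = -100)
T(Y, m) = -100
K = 50390 (K = (-100 + 100880)/2 = (½)*100780 = 50390)
z = -1/912083 (z = 1/(-912083) = -1/912083 ≈ -1.0964e-6)
K + z = 50390 - 1/912083 = 45959862369/912083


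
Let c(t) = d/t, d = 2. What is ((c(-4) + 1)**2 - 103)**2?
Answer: 168921/16 ≈ 10558.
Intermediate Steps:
c(t) = 2/t
((c(-4) + 1)**2 - 103)**2 = ((2/(-4) + 1)**2 - 103)**2 = ((2*(-1/4) + 1)**2 - 103)**2 = ((-1/2 + 1)**2 - 103)**2 = ((1/2)**2 - 103)**2 = (1/4 - 103)**2 = (-411/4)**2 = 168921/16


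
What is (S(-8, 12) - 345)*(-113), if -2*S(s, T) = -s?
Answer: 39437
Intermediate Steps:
S(s, T) = s/2 (S(s, T) = -(-1)*s/2 = s/2)
(S(-8, 12) - 345)*(-113) = ((½)*(-8) - 345)*(-113) = (-4 - 345)*(-113) = -349*(-113) = 39437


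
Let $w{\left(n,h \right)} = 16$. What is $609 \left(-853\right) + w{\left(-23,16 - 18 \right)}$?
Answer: $-519461$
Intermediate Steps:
$609 \left(-853\right) + w{\left(-23,16 - 18 \right)} = 609 \left(-853\right) + 16 = -519477 + 16 = -519461$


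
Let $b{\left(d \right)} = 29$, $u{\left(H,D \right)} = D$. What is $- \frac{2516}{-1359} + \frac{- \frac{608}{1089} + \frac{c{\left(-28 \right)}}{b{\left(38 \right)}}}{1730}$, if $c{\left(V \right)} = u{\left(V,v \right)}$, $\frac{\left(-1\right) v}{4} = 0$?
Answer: $\frac{263291236}{142239735} \approx 1.851$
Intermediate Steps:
$v = 0$ ($v = \left(-4\right) 0 = 0$)
$c{\left(V \right)} = 0$
$- \frac{2516}{-1359} + \frac{- \frac{608}{1089} + \frac{c{\left(-28 \right)}}{b{\left(38 \right)}}}{1730} = - \frac{2516}{-1359} + \frac{- \frac{608}{1089} + \frac{0}{29}}{1730} = \left(-2516\right) \left(- \frac{1}{1359}\right) + \left(\left(-608\right) \frac{1}{1089} + 0 \cdot \frac{1}{29}\right) \frac{1}{1730} = \frac{2516}{1359} + \left(- \frac{608}{1089} + 0\right) \frac{1}{1730} = \frac{2516}{1359} - \frac{304}{941985} = \frac{263291236}{142239735}$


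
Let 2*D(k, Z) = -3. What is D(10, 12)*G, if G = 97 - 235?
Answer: 207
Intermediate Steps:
D(k, Z) = -3/2 (D(k, Z) = (½)*(-3) = -3/2)
G = -138
D(10, 12)*G = -3/2*(-138) = 207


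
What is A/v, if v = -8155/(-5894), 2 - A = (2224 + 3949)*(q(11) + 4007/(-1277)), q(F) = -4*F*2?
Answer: 604922112546/1487705 ≈ 4.0661e+5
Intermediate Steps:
q(F) = -8*F
A = 718434813/1277 (A = 2 - (2224 + 3949)*(-8*11 + 4007/(-1277)) = 2 - 6173*(-88 + 4007*(-1/1277)) = 2 - 6173*(-88 - 4007/1277) = 2 - 6173*(-116383)/1277 = 2 - 1*(-718432259/1277) = 2 + 718432259/1277 = 718434813/1277 ≈ 5.6260e+5)
v = 1165/842 (v = -8155*(-1/5894) = 1165/842 ≈ 1.3836)
A/v = 718434813/(1277*(1165/842)) = (718434813/1277)*(842/1165) = 604922112546/1487705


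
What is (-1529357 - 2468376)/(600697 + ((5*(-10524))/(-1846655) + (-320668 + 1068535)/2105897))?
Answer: -3109328968135195831/467206233129427184 ≈ -6.6552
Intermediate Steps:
(-1529357 - 2468376)/(600697 + ((5*(-10524))/(-1846655) + (-320668 + 1068535)/2105897)) = -3997733/(600697 + (-52620*(-1/1846655) + 747867*(1/2105897))) = -3997733/(600697 + (10524/369331 + 747867/2105897)) = -3997733/(600697 + 298372927005/777773044907) = -3997733/467206233129427184/777773044907 = -3997733*777773044907/467206233129427184 = -3109328968135195831/467206233129427184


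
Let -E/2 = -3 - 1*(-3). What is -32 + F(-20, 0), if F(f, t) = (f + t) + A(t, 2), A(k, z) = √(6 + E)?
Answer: -52 + √6 ≈ -49.551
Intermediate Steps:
E = 0 (E = -2*(-3 - 1*(-3)) = -2*(-3 + 3) = -2*0 = 0)
A(k, z) = √6 (A(k, z) = √(6 + 0) = √6)
F(f, t) = f + t + √6 (F(f, t) = (f + t) + √6 = f + t + √6)
-32 + F(-20, 0) = -32 + (-20 + 0 + √6) = -32 + (-20 + √6) = -52 + √6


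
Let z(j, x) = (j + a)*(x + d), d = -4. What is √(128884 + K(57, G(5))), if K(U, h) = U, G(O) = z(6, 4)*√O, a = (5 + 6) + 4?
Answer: √128941 ≈ 359.08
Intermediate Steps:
a = 15 (a = 11 + 4 = 15)
z(j, x) = (-4 + x)*(15 + j) (z(j, x) = (j + 15)*(x - 4) = (15 + j)*(-4 + x) = (-4 + x)*(15 + j))
G(O) = 0 (G(O) = (-60 - 4*6 + 15*4 + 6*4)*√O = (-60 - 24 + 60 + 24)*√O = 0*√O = 0)
√(128884 + K(57, G(5))) = √(128884 + 57) = √128941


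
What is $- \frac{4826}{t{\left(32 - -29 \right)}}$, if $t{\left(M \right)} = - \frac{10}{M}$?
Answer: $\frac{147193}{5} \approx 29439.0$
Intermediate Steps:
$- \frac{4826}{t{\left(32 - -29 \right)}} = - \frac{4826}{\left(-10\right) \frac{1}{32 - -29}} = - \frac{4826}{\left(-10\right) \frac{1}{32 + 29}} = - \frac{4826}{\left(-10\right) \frac{1}{61}} = - \frac{4826}{- \frac{10}{61}} = \left(-4826\right) \left(- \frac{61}{10}\right) = \frac{147193}{5}$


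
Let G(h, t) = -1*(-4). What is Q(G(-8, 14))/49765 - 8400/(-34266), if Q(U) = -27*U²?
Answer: 67203848/284207915 ≈ 0.23646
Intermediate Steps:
G(h, t) = 4
Q(G(-8, 14))/49765 - 8400/(-34266) = -27*4²/49765 - 8400/(-34266) = -27*16*(1/49765) - 8400*(-1/34266) = -432*1/49765 + 1400/5711 = -432/49765 + 1400/5711 = 67203848/284207915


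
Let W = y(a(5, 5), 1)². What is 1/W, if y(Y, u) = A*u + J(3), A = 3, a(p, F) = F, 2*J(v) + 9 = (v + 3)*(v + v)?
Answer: 4/1089 ≈ 0.0036731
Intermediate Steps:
J(v) = -9/2 + v*(3 + v) (J(v) = -9/2 + ((v + 3)*(v + v))/2 = -9/2 + ((3 + v)*(2*v))/2 = -9/2 + (2*v*(3 + v))/2 = -9/2 + v*(3 + v))
y(Y, u) = 27/2 + 3*u (y(Y, u) = 3*u + (-9/2 + 3² + 3*3) = 3*u + (-9/2 + 9 + 9) = 3*u + 27/2 = 27/2 + 3*u)
W = 1089/4 (W = (27/2 + 3*1)² = (27/2 + 3)² = (33/2)² = 1089/4 ≈ 272.25)
1/W = 1/(1089/4) = 4/1089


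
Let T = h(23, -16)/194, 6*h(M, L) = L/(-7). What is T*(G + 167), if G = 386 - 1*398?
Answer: 620/2037 ≈ 0.30437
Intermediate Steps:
h(M, L) = -L/42 (h(M, L) = (L/(-7))/6 = (L*(-1/7))/6 = (-L/7)/6 = -L/42)
G = -12 (G = 386 - 398 = -12)
T = 4/2037 (T = -1/42*(-16)/194 = (8/21)*(1/194) = 4/2037 ≈ 0.0019637)
T*(G + 167) = 4*(-12 + 167)/2037 = (4/2037)*155 = 620/2037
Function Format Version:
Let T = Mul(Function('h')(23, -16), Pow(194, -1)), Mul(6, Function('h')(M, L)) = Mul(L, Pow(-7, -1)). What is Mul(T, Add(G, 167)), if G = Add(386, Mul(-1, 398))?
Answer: Rational(620, 2037) ≈ 0.30437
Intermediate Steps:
Function('h')(M, L) = Mul(Rational(-1, 42), L) (Function('h')(M, L) = Mul(Rational(1, 6), Mul(L, Pow(-7, -1))) = Mul(Rational(1, 6), Mul(L, Rational(-1, 7))) = Mul(Rational(1, 6), Mul(Rational(-1, 7), L)) = Mul(Rational(-1, 42), L))
G = -12 (G = Add(386, -398) = -12)
T = Rational(4, 2037) (T = Mul(Mul(Rational(-1, 42), -16), Pow(194, -1)) = Mul(Rational(8, 21), Rational(1, 194)) = Rational(4, 2037) ≈ 0.0019637)
Mul(T, Add(G, 167)) = Mul(Rational(4, 2037), Add(-12, 167)) = Mul(Rational(4, 2037), 155) = Rational(620, 2037)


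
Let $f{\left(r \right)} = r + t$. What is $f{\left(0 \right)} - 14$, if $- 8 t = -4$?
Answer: $- \frac{27}{2} \approx -13.5$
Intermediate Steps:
$t = \frac{1}{2}$ ($t = \left(- \frac{1}{8}\right) \left(-4\right) = \frac{1}{2} \approx 0.5$)
$f{\left(r \right)} = \frac{1}{2} + r$ ($f{\left(r \right)} = r + \frac{1}{2} = \frac{1}{2} + r$)
$f{\left(0 \right)} - 14 = \left(\frac{1}{2} + 0\right) - 14 = \frac{1}{2} - 14 = - \frac{27}{2}$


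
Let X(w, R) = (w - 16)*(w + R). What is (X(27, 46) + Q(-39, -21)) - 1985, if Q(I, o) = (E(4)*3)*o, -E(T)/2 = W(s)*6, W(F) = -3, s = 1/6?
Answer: -3450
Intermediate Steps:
s = ⅙ ≈ 0.16667
E(T) = 36 (E(T) = -(-6)*6 = -2*(-18) = 36)
X(w, R) = (-16 + w)*(R + w)
Q(I, o) = 108*o (Q(I, o) = (36*3)*o = 108*o)
(X(27, 46) + Q(-39, -21)) - 1985 = ((27² - 16*46 - 16*27 + 46*27) + 108*(-21)) - 1985 = ((729 - 736 - 432 + 1242) - 2268) - 1985 = (803 - 2268) - 1985 = -1465 - 1985 = -3450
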